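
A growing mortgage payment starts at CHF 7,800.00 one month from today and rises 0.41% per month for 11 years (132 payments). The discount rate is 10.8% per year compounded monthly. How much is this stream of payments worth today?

CHF 754,646.35

Periodic rate r = 0.108/12 per month; n is counted in months.
Growing ordinary annuity: PV = PMT₁ × [1 − ((1+g)/(1+r))^n] / (r − g) = 7,800 × [1 − ((1+0.0041)/(1+r))^132] / (r − 0.0041) = CHF 754,646.35.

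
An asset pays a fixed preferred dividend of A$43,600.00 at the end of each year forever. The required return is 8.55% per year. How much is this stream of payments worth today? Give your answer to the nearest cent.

A$509,941.52

Periodic rate r = 0.0855 per year.
Level perpetuity: PV = PMT / r = 43,600 / (0.0855) = A$509,941.52.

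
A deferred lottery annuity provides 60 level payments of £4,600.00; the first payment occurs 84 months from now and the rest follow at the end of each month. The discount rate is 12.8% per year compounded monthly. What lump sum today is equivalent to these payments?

£84,181.11

Ordinary annuity of 60 payments, first payment at period 84.
Periodic rate r = 0.128/12 per month; n is counted in months.
The ordinary-annuity PV formula values the stream one period before the first payment (period 83); discount that back 83 periods:
PV₀ = 4,600 × [1 − (1+r)^−60] / r × (1+r)^−83 = £84,181.11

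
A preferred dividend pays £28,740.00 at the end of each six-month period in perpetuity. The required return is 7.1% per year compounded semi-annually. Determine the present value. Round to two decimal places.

Periodic rate r = 0.071/2 per half-year.
Level perpetuity: PV = PMT / r = 28,740 / (0.071/2) = £809,577.46.

£809,577.46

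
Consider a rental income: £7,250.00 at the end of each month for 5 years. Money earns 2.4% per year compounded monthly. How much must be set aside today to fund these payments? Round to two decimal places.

£409,528.10

This is an ordinary annuity: 60 payments of £7,250.00 at the end of each month.
Periodic rate r = 0.024/12 per month; n is counted in months.
PV = PMT × [(1 − (1+r)^−n)/r] = 7,250 × [1 − (1+r)^−60] / r = £409,528.10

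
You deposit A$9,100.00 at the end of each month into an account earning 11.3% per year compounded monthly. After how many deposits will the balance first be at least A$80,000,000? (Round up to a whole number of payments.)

Periodic rate r = 0.113/12 per month; n is counted in months.
Ordinary annuity FV: 80,000,000 = 9,100 × [((1+r)^n − 1)/r].
(1+r)^n = 1 + 80,000,000 × r / 9,100, so n = ln(1 + 80,000,000·r/9,100) / ln(1+r) = 472.47.
Round up to a whole number of payments: n = 473.

473 payments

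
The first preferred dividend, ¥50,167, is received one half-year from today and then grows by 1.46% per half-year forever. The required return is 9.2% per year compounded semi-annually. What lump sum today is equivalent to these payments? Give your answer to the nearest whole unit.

¥1,597,675

Periodic rate r = 0.092/2 per half-year.
Growing perpetuity (Gordon): PV = PMT₁ / (r − g) = 50,167 / (r − 0.0146) = ¥1,597,675.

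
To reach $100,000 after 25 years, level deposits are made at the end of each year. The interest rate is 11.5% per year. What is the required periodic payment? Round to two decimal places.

$809.80

Level ordinary annuity; solve FV = PMT × [((1+r)^n − 1)/r] for PMT.
Periodic rate r = 0.115 per year.
With n = 25: PMT = 100,000 / ([((1+r)^n − 1)/r]) = $809.80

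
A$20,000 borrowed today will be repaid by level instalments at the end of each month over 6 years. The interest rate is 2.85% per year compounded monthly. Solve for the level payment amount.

Level ordinary annuity; solve PV = PMT × [(1 − (1+r)^−n)/r] for PMT.
Periodic rate r = 0.0285/12 per month; n is counted in months.
With n = 72: PMT = 20,000 / ([(1 − (1+r)^−n)/r]) = A$302.53

A$302.53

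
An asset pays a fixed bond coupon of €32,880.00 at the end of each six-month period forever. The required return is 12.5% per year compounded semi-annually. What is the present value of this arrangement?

€526,080.00

Periodic rate r = 0.125/2 per half-year.
Level perpetuity: PV = PMT / r = 32,880 / (0.125/2) = €526,080.00.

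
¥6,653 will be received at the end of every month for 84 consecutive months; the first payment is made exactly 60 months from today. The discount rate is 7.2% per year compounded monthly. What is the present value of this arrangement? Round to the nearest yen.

¥307,724

Ordinary annuity of 84 payments, first payment at period 60.
Periodic rate r = 0.072/12 per month; n is counted in months.
The ordinary-annuity PV formula values the stream one period before the first payment (period 59); discount that back 59 periods:
PV₀ = 6,653 × [1 − (1+r)^−84] / r × (1+r)^−59 = ¥307,724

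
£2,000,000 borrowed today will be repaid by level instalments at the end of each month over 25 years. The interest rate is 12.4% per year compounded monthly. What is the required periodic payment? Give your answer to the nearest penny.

£21,657.99

Level ordinary annuity; solve PV = PMT × [(1 − (1+r)^−n)/r] for PMT.
Periodic rate r = 0.124/12 per month; n is counted in months.
With n = 300: PMT = 2,000,000 / ([(1 − (1+r)^−n)/r]) = £21,657.99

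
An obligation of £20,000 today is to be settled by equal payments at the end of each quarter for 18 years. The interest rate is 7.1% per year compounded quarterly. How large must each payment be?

Level ordinary annuity; solve PV = PMT × [(1 − (1+r)^−n)/r] for PMT.
Periodic rate r = 0.071/4 per quarter; n is counted in quarters.
With n = 72: PMT = 20,000 / ([(1 − (1+r)^−n)/r]) = £494.25

£494.25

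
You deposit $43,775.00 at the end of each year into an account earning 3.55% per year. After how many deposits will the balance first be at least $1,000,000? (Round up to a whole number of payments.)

Periodic rate r = 0.0355 per year.
Ordinary annuity FV: 1,000,000 = 43,775 × [((1+r)^n − 1)/r].
(1+r)^n = 1 + 1,000,000 × r / 43,775, so n = ln(1 + 1,000,000·r/43,775) / ln(1+r) = 17.02.
Round up to a whole number of payments: n = 18.

18 payments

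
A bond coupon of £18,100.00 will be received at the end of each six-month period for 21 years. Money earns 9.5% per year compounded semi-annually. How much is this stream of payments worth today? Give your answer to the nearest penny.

This is an ordinary annuity: 42 payments of £18,100.00 at the end of each six-month period.
Periodic rate r = 0.095/2 per half-year; n is counted in half-years.
PV = PMT × [(1 − (1+r)^−n)/r] = 18,100 × [1 − (1+r)^−42] / r = £326,788.15

£326,788.15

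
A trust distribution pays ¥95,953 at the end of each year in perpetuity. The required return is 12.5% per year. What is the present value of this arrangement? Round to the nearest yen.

Periodic rate r = 0.125 per year.
Level perpetuity: PV = PMT / r = 95,953 / (0.125) = ¥767,624.

¥767,624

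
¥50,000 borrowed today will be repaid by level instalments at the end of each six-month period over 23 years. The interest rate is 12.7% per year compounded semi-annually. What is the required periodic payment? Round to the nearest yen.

¥3,374

Level ordinary annuity; solve PV = PMT × [(1 − (1+r)^−n)/r] for PMT.
Periodic rate r = 0.127/2 per half-year; n is counted in half-years.
With n = 46: PMT = 50,000 / ([(1 − (1+r)^−n)/r]) = ¥3,374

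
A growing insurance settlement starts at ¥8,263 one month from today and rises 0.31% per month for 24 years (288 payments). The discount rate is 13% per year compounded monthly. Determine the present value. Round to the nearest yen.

Periodic rate r = 0.13/12 per month; n is counted in months.
Growing ordinary annuity: PV = PMT₁ × [1 − ((1+g)/(1+r))^n] / (r − g) = 8,263 × [1 − ((1+0.0031)/(1+r))^288] / (r − 0.0031) = ¥951,488.

¥951,488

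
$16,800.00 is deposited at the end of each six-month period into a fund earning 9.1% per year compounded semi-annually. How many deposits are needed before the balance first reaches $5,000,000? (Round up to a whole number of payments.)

61 payments

Periodic rate r = 0.091/2 per half-year; n is counted in half-years.
Ordinary annuity FV: 5,000,000 = 16,800 × [((1+r)^n − 1)/r].
(1+r)^n = 1 + 5,000,000 × r / 16,800, so n = ln(1 + 5,000,000·r/16,800) / ln(1+r) = 60.16.
Round up to a whole number of payments: n = 61.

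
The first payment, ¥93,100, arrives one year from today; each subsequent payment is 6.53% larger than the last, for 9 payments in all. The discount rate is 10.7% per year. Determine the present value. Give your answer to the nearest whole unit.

Periodic rate r = 0.107 per year.
Growing ordinary annuity: PV = PMT₁ × [1 − ((1+g)/(1+r))^n] / (r − g) = 93,100 × [1 − ((1+0.0653)/(1+r))^9] / (r − 0.0653) = ¥652,340.

¥652,340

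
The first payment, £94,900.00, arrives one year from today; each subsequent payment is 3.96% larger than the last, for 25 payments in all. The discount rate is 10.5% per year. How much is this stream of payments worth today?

£1,135,360.38

Periodic rate r = 0.105 per year.
Growing ordinary annuity: PV = PMT₁ × [1 − ((1+g)/(1+r))^n] / (r − g) = 94,900 × [1 − ((1+0.0396)/(1+r))^25] / (r − 0.0396) = £1,135,360.38.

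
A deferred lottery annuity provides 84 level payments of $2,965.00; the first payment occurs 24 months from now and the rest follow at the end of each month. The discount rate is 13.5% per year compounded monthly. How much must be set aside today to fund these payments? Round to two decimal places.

Ordinary annuity of 84 payments, first payment at period 24.
Periodic rate r = 0.135/12 per month; n is counted in months.
The ordinary-annuity PV formula values the stream one period before the first payment (period 23); discount that back 23 periods:
PV₀ = 2,965 × [1 − (1+r)^−84] / r × (1+r)^−23 = $124,145.68

$124,145.68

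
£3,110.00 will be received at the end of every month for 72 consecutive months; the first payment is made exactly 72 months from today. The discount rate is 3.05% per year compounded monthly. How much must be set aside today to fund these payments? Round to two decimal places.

£170,681.20

Ordinary annuity of 72 payments, first payment at period 72.
Periodic rate r = 0.0305/12 per month; n is counted in months.
The ordinary-annuity PV formula values the stream one period before the first payment (period 71); discount that back 71 periods:
PV₀ = 3,110 × [1 − (1+r)^−72] / r × (1+r)^−71 = £170,681.20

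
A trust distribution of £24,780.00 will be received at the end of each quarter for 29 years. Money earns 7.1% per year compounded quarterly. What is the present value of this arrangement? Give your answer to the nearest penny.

This is an ordinary annuity: 116 payments of £24,780.00 at the end of each quarter.
Periodic rate r = 0.071/4 per quarter; n is counted in quarters.
PV = PMT × [(1 − (1+r)^−n)/r] = 24,780 × [1 − (1+r)^−116] / r = £1,214,699.45

£1,214,699.45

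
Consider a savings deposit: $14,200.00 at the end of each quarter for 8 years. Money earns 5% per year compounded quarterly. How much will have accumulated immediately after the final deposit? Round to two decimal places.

This is an ordinary annuity: 32 deposits of $14,200.00 at the end of each quarter.
Periodic rate r = 0.05/4 per quarter; n is counted in quarters.
FV = PMT × [((1+r)^n − 1)/r] = 14,200 × [(1+r)^32 − 1] / r = $554,516.26

$554,516.26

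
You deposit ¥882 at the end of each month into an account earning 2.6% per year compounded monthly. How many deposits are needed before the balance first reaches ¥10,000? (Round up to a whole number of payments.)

12 payments

Periodic rate r = 0.026/12 per month; n is counted in months.
Ordinary annuity FV: 10,000 = 882 × [((1+r)^n − 1)/r].
(1+r)^n = 1 + 10,000 × r / 882, so n = ln(1 + 10,000·r/882) / ln(1+r) = 11.21.
Round up to a whole number of payments: n = 12.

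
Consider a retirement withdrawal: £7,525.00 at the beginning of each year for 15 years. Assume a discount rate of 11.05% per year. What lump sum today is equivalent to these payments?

£59,925.10

This is an annuity due: 15 payments of £7,525.00 at the beginning of each year.
Periodic rate r = 0.1105 per year.
PV = PMT × [(1 − (1+r)^−n)/r] × (1+r) = 7,525 × [1 − (1+r)^−15] / r × (1+r) = £59,925.10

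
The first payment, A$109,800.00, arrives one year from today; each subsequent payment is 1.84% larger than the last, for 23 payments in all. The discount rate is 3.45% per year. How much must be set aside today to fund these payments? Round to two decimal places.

Periodic rate r = 0.0345 per year.
Growing ordinary annuity: PV = PMT₁ × [1 − ((1+g)/(1+r))^n] / (r − g) = 109,800 × [1 − ((1+0.0184)/(1+r))^23] / (r − 0.0184) = A$2,065,450.09.

A$2,065,450.09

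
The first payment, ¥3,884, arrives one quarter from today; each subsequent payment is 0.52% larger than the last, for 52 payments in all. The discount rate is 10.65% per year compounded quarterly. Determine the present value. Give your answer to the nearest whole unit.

Periodic rate r = 0.1065/4 per quarter; n is counted in quarters.
Growing ordinary annuity: PV = PMT₁ × [1 − ((1+g)/(1+r))^n] / (r − g) = 3,884 × [1 − ((1+0.0052)/(1+r))^52] / (r − 0.0052) = ¥120,739.

¥120,739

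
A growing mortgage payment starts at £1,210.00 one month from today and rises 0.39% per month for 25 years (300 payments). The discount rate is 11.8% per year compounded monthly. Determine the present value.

Periodic rate r = 0.118/12 per month; n is counted in months.
Growing ordinary annuity: PV = PMT₁ × [1 − ((1+g)/(1+r))^n] / (r − g) = 1,210 × [1 − ((1+0.0039)/(1+r))^300] / (r − 0.0039) = £169,121.92.

£169,121.92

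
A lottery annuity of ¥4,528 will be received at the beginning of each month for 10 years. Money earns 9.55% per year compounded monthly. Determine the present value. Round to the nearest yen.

¥351,969

This is an annuity due: 120 payments of ¥4,528 at the beginning of each month.
Periodic rate r = 0.0955/12 per month; n is counted in months.
PV = PMT × [(1 − (1+r)^−n)/r] × (1+r) = 4,528 × [1 − (1+r)^−120] / r × (1+r) = ¥351,969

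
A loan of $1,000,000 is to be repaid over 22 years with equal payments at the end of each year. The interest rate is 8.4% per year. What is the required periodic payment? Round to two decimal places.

$101,152.74

Level ordinary annuity; solve PV = PMT × [(1 − (1+r)^−n)/r] for PMT.
Periodic rate r = 0.084 per year.
With n = 22: PMT = 1,000,000 / ([(1 − (1+r)^−n)/r]) = $101,152.74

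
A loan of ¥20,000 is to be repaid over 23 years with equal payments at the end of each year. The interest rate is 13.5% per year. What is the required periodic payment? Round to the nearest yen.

¥2,855

Level ordinary annuity; solve PV = PMT × [(1 − (1+r)^−n)/r] for PMT.
Periodic rate r = 0.135 per year.
With n = 23: PMT = 20,000 / ([(1 − (1+r)^−n)/r]) = ¥2,855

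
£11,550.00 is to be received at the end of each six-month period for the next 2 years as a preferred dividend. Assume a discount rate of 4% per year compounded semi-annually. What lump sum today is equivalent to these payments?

This is an ordinary annuity: 4 payments of £11,550.00 at the end of each six-month period.
Periodic rate r = 0.04/2 per half-year; n is counted in half-years.
PV = PMT × [(1 − (1+r)^−n)/r] = 11,550 × [1 − (1+r)^−4] / r = £43,979.27

£43,979.27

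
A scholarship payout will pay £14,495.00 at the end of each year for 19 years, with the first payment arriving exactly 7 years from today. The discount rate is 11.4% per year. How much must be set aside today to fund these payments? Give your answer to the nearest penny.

Ordinary annuity of 19 payments, first payment at period 7.
Periodic rate r = 0.114 per year.
The ordinary-annuity PV formula values the stream one period before the first payment (period 6); discount that back 6 periods:
PV₀ = 14,495 × [1 − (1+r)^−19] / r × (1+r)^−6 = £57,973.37

£57,973.37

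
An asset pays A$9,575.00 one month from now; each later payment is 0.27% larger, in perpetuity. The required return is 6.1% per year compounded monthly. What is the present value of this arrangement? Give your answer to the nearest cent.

Periodic rate r = 0.061/12 per month.
Growing perpetuity (Gordon): PV = PMT₁ / (r − g) = 9,575 / (r − 0.0027) = A$4,017,482.52.

A$4,017,482.52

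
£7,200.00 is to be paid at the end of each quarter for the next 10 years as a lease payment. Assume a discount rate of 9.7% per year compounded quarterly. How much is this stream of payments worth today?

£183,044.42

This is an ordinary annuity: 40 payments of £7,200.00 at the end of each quarter.
Periodic rate r = 0.097/4 per quarter; n is counted in quarters.
PV = PMT × [(1 − (1+r)^−n)/r] = 7,200 × [1 − (1+r)^−40] / r = £183,044.42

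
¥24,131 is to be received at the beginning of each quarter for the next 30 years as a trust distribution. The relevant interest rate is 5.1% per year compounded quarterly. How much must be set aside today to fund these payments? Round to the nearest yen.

This is an annuity due: 120 payments of ¥24,131 at the beginning of each quarter.
Periodic rate r = 0.051/4 per quarter; n is counted in quarters.
PV = PMT × [(1 − (1+r)^−n)/r] × (1+r) = 24,131 × [1 − (1+r)^−120] / r × (1+r) = ¥1,497,678

¥1,497,678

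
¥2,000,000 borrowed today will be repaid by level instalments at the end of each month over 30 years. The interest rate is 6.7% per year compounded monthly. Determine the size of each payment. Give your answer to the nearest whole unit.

¥12,906

Level ordinary annuity; solve PV = PMT × [(1 − (1+r)^−n)/r] for PMT.
Periodic rate r = 0.067/12 per month; n is counted in months.
With n = 360: PMT = 2,000,000 / ([(1 − (1+r)^−n)/r]) = ¥12,906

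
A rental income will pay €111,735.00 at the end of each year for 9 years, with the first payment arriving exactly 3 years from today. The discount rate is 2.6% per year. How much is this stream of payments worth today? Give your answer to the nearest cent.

Ordinary annuity of 9 payments, first payment at period 3.
Periodic rate r = 0.026 per year.
The ordinary-annuity PV formula values the stream one period before the first payment (period 2); discount that back 2 periods:
PV₀ = 111,735 × [1 − (1+r)^−9] / r × (1+r)^−2 = €842,080.38

€842,080.38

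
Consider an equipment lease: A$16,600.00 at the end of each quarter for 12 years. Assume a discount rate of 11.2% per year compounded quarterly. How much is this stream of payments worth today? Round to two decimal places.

A$435,357.14

This is an ordinary annuity: 48 payments of A$16,600.00 at the end of each quarter.
Periodic rate r = 0.112/4 per quarter; n is counted in quarters.
PV = PMT × [(1 − (1+r)^−n)/r] = 16,600 × [1 − (1+r)^−48] / r = A$435,357.14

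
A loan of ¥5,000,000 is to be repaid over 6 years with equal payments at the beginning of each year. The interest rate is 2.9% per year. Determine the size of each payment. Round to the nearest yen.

Level annuity due; solve PV = PMT × [(1 − (1+r)^−n)/r] × (1+r) for PMT.
Periodic rate r = 0.029 per year.
With n = 6: PMT = 5,000,000 / ([(1 − (1+r)^−n)/r] × (1+r)) = ¥894,005

¥894,005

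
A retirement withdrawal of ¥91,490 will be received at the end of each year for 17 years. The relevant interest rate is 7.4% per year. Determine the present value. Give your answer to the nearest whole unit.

¥869,011

This is an ordinary annuity: 17 payments of ¥91,490 at the end of each year.
Periodic rate r = 0.074 per year.
PV = PMT × [(1 − (1+r)^−n)/r] = 91,490 × [1 − (1+r)^−17] / r = ¥869,011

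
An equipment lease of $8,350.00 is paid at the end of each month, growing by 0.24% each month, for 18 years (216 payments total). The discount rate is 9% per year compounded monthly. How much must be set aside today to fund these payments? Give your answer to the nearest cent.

$1,090,172.20

Periodic rate r = 0.09/12 per month; n is counted in months.
Growing ordinary annuity: PV = PMT₁ × [1 − ((1+g)/(1+r))^n] / (r − g) = 8,350 × [1 − ((1+0.0024)/(1+r))^216] / (r − 0.0024) = $1,090,172.20.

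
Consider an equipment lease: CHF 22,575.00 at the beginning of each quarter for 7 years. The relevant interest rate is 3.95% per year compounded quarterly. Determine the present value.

CHF 555,316.02

This is an annuity due: 28 payments of CHF 22,575.00 at the beginning of each quarter.
Periodic rate r = 0.0395/4 per quarter; n is counted in quarters.
PV = PMT × [(1 − (1+r)^−n)/r] × (1+r) = 22,575 × [1 − (1+r)^−28] / r × (1+r) = CHF 555,316.02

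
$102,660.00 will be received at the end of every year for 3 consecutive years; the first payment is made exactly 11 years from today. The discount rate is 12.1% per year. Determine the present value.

$78,549.20

Ordinary annuity of 3 payments, first payment at period 11.
Periodic rate r = 0.121 per year.
The ordinary-annuity PV formula values the stream one period before the first payment (period 10); discount that back 10 periods:
PV₀ = 102,660 × [1 − (1+r)^−3] / r × (1+r)^−10 = $78,549.20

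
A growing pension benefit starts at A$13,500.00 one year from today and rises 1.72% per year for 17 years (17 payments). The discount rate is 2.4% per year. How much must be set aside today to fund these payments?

A$212,600.96

Periodic rate r = 0.024 per year.
Growing ordinary annuity: PV = PMT₁ × [1 − ((1+g)/(1+r))^n] / (r − g) = 13,500 × [1 − ((1+0.0172)/(1+r))^17] / (r − 0.0172) = A$212,600.96.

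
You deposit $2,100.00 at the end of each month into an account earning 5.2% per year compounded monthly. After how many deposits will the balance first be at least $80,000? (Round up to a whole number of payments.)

Periodic rate r = 0.052/12 per month; n is counted in months.
Ordinary annuity FV: 80,000 = 2,100 × [((1+r)^n − 1)/r].
(1+r)^n = 1 + 80,000 × r / 2,100, so n = ln(1 + 80,000·r/2,100) / ln(1+r) = 35.34.
Round up to a whole number of payments: n = 36.

36 payments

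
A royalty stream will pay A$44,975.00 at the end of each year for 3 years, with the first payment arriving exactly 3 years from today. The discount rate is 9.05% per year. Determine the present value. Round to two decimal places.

Ordinary annuity of 3 payments, first payment at period 3.
Periodic rate r = 0.0905 per year.
The ordinary-annuity PV formula values the stream one period before the first payment (period 2); discount that back 2 periods:
PV₀ = 44,975 × [1 − (1+r)^−3] / r × (1+r)^−2 = A$95,647.95

A$95,647.95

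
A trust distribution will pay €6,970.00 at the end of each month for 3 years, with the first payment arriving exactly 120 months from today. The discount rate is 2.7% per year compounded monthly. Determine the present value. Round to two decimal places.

Ordinary annuity of 36 payments, first payment at period 120.
Periodic rate r = 0.027/12 per month; n is counted in months.
The ordinary-annuity PV formula values the stream one period before the first payment (period 119); discount that back 119 periods:
PV₀ = 6,970 × [1 − (1+r)^−36] / r × (1+r)^−119 = €184,265.79

€184,265.79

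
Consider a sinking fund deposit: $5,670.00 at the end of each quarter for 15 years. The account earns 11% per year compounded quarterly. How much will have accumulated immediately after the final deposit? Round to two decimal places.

$843,747.83

This is an ordinary annuity: 60 deposits of $5,670.00 at the end of each quarter.
Periodic rate r = 0.11/4 per quarter; n is counted in quarters.
FV = PMT × [((1+r)^n − 1)/r] = 5,670 × [(1+r)^60 − 1] / r = $843,747.83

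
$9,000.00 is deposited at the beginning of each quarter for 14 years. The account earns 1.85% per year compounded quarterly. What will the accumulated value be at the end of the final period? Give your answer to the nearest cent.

This is an annuity due: 56 deposits of $9,000.00 at the beginning of each quarter.
Periodic rate r = 0.0185/4 per quarter; n is counted in quarters.
FV = PMT × [((1+r)^n − 1)/r] × (1+r) = 9,000 × [(1+r)^56 − 1] / r × (1+r) = $576,436.18

$576,436.18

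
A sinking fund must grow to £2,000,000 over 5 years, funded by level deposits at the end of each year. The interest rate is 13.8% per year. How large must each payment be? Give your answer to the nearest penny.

£303,769.34

Level ordinary annuity; solve FV = PMT × [((1+r)^n − 1)/r] for PMT.
Periodic rate r = 0.138 per year.
With n = 5: PMT = 2,000,000 / ([((1+r)^n − 1)/r]) = £303,769.34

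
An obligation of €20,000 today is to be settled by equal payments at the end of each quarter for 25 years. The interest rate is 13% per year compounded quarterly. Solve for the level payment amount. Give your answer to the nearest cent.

€677.67

Level ordinary annuity; solve PV = PMT × [(1 − (1+r)^−n)/r] for PMT.
Periodic rate r = 0.13/4 per quarter; n is counted in quarters.
With n = 100: PMT = 20,000 / ([(1 − (1+r)^−n)/r]) = €677.67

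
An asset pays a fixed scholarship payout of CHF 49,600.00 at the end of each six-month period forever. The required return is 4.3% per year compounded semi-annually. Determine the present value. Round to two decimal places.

Periodic rate r = 0.043/2 per half-year.
Level perpetuity: PV = PMT / r = 49,600 / (0.043/2) = CHF 2,306,976.74.

CHF 2,306,976.74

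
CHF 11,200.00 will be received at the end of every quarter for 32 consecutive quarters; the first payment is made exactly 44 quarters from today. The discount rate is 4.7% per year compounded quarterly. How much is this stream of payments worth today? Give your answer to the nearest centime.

CHF 179,901.57

Ordinary annuity of 32 payments, first payment at period 44.
Periodic rate r = 0.047/4 per quarter; n is counted in quarters.
The ordinary-annuity PV formula values the stream one period before the first payment (period 43); discount that back 43 periods:
PV₀ = 11,200 × [1 − (1+r)^−32] / r × (1+r)^−43 = CHF 179,901.57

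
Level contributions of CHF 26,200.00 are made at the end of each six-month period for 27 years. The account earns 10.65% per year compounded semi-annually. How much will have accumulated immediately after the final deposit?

CHF 7,611,636.16

This is an ordinary annuity: 54 deposits of CHF 26,200.00 at the end of each six-month period.
Periodic rate r = 0.1065/2 per half-year; n is counted in half-years.
FV = PMT × [((1+r)^n − 1)/r] = 26,200 × [(1+r)^54 − 1] / r = CHF 7,611,636.16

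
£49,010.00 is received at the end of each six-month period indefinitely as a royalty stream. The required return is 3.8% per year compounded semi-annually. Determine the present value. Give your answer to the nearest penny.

Periodic rate r = 0.038/2 per half-year.
Level perpetuity: PV = PMT / r = 49,010 / (0.038/2) = £2,579,473.68.

£2,579,473.68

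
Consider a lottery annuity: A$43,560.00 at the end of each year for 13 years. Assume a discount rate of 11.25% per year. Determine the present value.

This is an ordinary annuity: 13 payments of A$43,560.00 at the end of each year.
Periodic rate r = 0.1125 per year.
PV = PMT × [(1 − (1+r)^−n)/r] = 43,560 × [1 − (1+r)^−13] / r = A$290,364.39

A$290,364.39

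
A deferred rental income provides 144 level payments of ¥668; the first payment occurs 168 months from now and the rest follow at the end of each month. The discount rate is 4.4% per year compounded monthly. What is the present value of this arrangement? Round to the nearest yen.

Ordinary annuity of 144 payments, first payment at period 168.
Periodic rate r = 0.044/12 per month; n is counted in months.
The ordinary-annuity PV formula values the stream one period before the first payment (period 167); discount that back 167 periods:
PV₀ = 668 × [1 − (1+r)^−144] / r × (1+r)^−167 = ¥40,501

¥40,501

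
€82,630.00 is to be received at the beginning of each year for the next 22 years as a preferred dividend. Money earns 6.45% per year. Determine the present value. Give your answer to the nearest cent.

€1,018,953.54

This is an annuity due: 22 payments of €82,630.00 at the beginning of each year.
Periodic rate r = 0.0645 per year.
PV = PMT × [(1 − (1+r)^−n)/r] × (1+r) = 82,630 × [1 − (1+r)^−22] / r × (1+r) = €1,018,953.54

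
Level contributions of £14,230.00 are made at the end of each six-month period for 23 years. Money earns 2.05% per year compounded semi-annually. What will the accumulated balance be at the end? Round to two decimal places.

£830,969.20

This is an ordinary annuity: 46 deposits of £14,230.00 at the end of each six-month period.
Periodic rate r = 0.0205/2 per half-year; n is counted in half-years.
FV = PMT × [((1+r)^n − 1)/r] = 14,230 × [(1+r)^46 − 1] / r = £830,969.20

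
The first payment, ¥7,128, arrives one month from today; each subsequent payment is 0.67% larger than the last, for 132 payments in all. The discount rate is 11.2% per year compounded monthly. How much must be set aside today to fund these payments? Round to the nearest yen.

Periodic rate r = 0.112/12 per month; n is counted in months.
Growing ordinary annuity: PV = PMT₁ × [1 − ((1+g)/(1+r))^n] / (r − g) = 7,128 × [1 − ((1+0.0067)/(1+r))^132] / (r − 0.0067) = ¥789,485.

¥789,485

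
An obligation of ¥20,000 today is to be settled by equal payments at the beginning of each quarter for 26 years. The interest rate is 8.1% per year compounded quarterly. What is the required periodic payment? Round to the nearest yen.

Level annuity due; solve PV = PMT × [(1 − (1+r)^−n)/r] × (1+r) for PMT.
Periodic rate r = 0.081/4 per quarter; n is counted in quarters.
With n = 104: PMT = 20,000 / ([(1 − (1+r)^−n)/r] × (1+r)) = ¥453

¥453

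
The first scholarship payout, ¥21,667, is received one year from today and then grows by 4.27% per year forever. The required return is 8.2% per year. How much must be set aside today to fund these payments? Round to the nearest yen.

Periodic rate r = 0.082 per year.
Growing perpetuity (Gordon): PV = PMT₁ / (r − g) = 21,667 / (r − 0.0427) = ¥551,323.

¥551,323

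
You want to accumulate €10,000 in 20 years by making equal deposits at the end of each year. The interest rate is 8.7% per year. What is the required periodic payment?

€202.14

Level ordinary annuity; solve FV = PMT × [((1+r)^n − 1)/r] for PMT.
Periodic rate r = 0.087 per year.
With n = 20: PMT = 10,000 / ([((1+r)^n − 1)/r]) = €202.14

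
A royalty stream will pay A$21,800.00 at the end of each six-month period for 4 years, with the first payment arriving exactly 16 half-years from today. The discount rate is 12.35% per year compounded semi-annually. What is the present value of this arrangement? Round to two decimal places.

A$54,726.44

Ordinary annuity of 8 payments, first payment at period 16.
Periodic rate r = 0.1235/2 per half-year; n is counted in half-years.
The ordinary-annuity PV formula values the stream one period before the first payment (period 15); discount that back 15 periods:
PV₀ = 21,800 × [1 − (1+r)^−8] / r × (1+r)^−15 = A$54,726.44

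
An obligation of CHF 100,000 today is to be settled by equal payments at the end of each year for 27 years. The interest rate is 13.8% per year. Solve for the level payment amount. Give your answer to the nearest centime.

Level ordinary annuity; solve PV = PMT × [(1 − (1+r)^−n)/r] for PMT.
Periodic rate r = 0.138 per year.
With n = 27: PMT = 100,000 / ([(1 − (1+r)^−n)/r]) = CHF 14,234.00

CHF 14,234.00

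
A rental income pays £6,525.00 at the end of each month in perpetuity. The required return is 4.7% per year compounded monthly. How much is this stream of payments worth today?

£1,665,957.45

Periodic rate r = 0.047/12 per month.
Level perpetuity: PV = PMT / r = 6,525 / (0.047/12) = £1,665,957.45.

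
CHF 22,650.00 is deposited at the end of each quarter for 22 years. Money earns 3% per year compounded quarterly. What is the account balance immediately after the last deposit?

This is an ordinary annuity: 88 deposits of CHF 22,650.00 at the end of each quarter.
Periodic rate r = 0.03/4 per quarter; n is counted in quarters.
FV = PMT × [((1+r)^n − 1)/r] = 22,650 × [(1+r)^88 − 1] / r = CHF 2,808,700.85

CHF 2,808,700.85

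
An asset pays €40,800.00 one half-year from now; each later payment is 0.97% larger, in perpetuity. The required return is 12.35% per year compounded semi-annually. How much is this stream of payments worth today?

Periodic rate r = 0.1235/2 per half-year.
Growing perpetuity (Gordon): PV = PMT₁ / (r − g) = 40,800 / (r − 0.0097) = €783,861.67.

€783,861.67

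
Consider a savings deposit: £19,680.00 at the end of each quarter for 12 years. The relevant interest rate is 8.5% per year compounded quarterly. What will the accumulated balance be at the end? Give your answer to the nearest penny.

£1,614,887.22

This is an ordinary annuity: 48 deposits of £19,680.00 at the end of each quarter.
Periodic rate r = 0.085/4 per quarter; n is counted in quarters.
FV = PMT × [((1+r)^n − 1)/r] = 19,680 × [(1+r)^48 − 1] / r = £1,614,887.22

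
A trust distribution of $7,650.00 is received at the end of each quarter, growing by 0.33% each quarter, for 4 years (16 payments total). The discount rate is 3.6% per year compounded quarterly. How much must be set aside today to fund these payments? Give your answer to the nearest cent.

Periodic rate r = 0.036/4 per quarter; n is counted in quarters.
Growing ordinary annuity: PV = PMT₁ × [1 − ((1+g)/(1+r))^n] / (r − g) = 7,650 × [1 − ((1+0.0033)/(1+r))^16] / (r − 0.0033) = $116,301.60.

$116,301.60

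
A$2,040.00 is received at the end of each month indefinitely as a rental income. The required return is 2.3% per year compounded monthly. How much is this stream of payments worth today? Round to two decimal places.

A$1,064,347.83

Periodic rate r = 0.023/12 per month.
Level perpetuity: PV = PMT / r = 2,040 / (0.023/12) = A$1,064,347.83.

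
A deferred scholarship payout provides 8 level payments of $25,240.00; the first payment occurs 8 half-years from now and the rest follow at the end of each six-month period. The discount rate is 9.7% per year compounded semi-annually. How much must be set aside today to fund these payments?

$117,813.85

Ordinary annuity of 8 payments, first payment at period 8.
Periodic rate r = 0.097/2 per half-year; n is counted in half-years.
The ordinary-annuity PV formula values the stream one period before the first payment (period 7); discount that back 7 periods:
PV₀ = 25,240 × [1 − (1+r)^−8] / r × (1+r)^−7 = $117,813.85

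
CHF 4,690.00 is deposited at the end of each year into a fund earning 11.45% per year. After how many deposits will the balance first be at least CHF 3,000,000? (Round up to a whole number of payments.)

40 payments

Periodic rate r = 0.1145 per year.
Ordinary annuity FV: 3,000,000 = 4,690 × [((1+r)^n − 1)/r].
(1+r)^n = 1 + 3,000,000 × r / 4,690, so n = ln(1 + 3,000,000·r/4,690) / ln(1+r) = 39.73.
Round up to a whole number of payments: n = 40.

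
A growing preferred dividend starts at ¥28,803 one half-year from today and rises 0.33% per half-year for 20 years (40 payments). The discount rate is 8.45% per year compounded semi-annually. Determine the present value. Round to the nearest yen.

Periodic rate r = 0.0845/2 per half-year; n is counted in half-years.
Growing ordinary annuity: PV = PMT₁ × [1 − ((1+g)/(1+r))^n] / (r − g) = 28,803 × [1 − ((1+0.0033)/(1+r))^40] / (r − 0.0033) = ¥578,316.

¥578,316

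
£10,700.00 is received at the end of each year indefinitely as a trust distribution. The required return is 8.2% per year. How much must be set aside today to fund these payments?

Periodic rate r = 0.082 per year.
Level perpetuity: PV = PMT / r = 10,700 / (0.082) = £130,487.80.

£130,487.80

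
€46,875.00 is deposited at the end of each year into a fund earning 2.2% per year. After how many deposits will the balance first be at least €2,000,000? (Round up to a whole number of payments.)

31 payments

Periodic rate r = 0.022 per year.
Ordinary annuity FV: 2,000,000 = 46,875 × [((1+r)^n − 1)/r].
(1+r)^n = 1 + 2,000,000 × r / 46,875, so n = ln(1 + 2,000,000·r/46,875) / ln(1+r) = 30.42.
Round up to a whole number of payments: n = 31.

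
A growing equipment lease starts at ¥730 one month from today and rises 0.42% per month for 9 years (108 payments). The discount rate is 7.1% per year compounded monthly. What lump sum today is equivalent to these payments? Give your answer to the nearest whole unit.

Periodic rate r = 0.071/12 per month; n is counted in months.
Growing ordinary annuity: PV = PMT₁ × [1 − ((1+g)/(1+r))^n] / (r − g) = 730 × [1 − ((1+0.0042)/(1+r))^108] / (r − 0.0042) = ¥71,633.

¥71,633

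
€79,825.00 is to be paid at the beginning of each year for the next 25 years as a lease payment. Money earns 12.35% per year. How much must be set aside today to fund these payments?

€686,670.27

This is an annuity due: 25 payments of €79,825.00 at the beginning of each year.
Periodic rate r = 0.1235 per year.
PV = PMT × [(1 − (1+r)^−n)/r] × (1+r) = 79,825 × [1 − (1+r)^−25] / r × (1+r) = €686,670.27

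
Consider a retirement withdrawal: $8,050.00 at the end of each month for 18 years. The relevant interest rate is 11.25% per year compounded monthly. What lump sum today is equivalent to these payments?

This is an ordinary annuity: 216 payments of $8,050.00 at the end of each month.
Periodic rate r = 0.1125/12 per month; n is counted in months.
PV = PMT × [(1 − (1+r)^−n)/r] = 8,050 × [1 − (1+r)^−216] / r = $744,253.74

$744,253.74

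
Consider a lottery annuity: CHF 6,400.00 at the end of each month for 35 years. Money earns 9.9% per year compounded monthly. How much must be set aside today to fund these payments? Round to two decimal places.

This is an ordinary annuity: 420 payments of CHF 6,400.00 at the end of each month.
Periodic rate r = 0.099/12 per month; n is counted in months.
PV = PMT × [(1 − (1+r)^−n)/r] = 6,400 × [1 − (1+r)^−420] / r = CHF 751,149.98

CHF 751,149.98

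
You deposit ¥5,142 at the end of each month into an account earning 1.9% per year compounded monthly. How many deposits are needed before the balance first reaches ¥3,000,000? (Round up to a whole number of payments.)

Periodic rate r = 0.019/12 per month; n is counted in months.
Ordinary annuity FV: 3,000,000 = 5,142 × [((1+r)^n − 1)/r].
(1+r)^n = 1 + 3,000,000 × r / 5,142, so n = ln(1 + 3,000,000·r/5,142) / ln(1+r) = 413.56.
Round up to a whole number of payments: n = 414.

414 payments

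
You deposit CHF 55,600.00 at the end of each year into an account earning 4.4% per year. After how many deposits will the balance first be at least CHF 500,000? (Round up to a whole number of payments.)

8 payments

Periodic rate r = 0.044 per year.
Ordinary annuity FV: 500,000 = 55,600 × [((1+r)^n − 1)/r].
(1+r)^n = 1 + 500,000 × r / 55,600, so n = ln(1 + 500,000·r/55,600) / ln(1+r) = 7.74.
Round up to a whole number of payments: n = 8.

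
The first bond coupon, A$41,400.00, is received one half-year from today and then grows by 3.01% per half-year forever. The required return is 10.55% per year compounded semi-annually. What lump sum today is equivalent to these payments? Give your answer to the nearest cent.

A$1,827,814.57

Periodic rate r = 0.1055/2 per half-year.
Growing perpetuity (Gordon): PV = PMT₁ / (r − g) = 41,400 / (r − 0.0301) = A$1,827,814.57.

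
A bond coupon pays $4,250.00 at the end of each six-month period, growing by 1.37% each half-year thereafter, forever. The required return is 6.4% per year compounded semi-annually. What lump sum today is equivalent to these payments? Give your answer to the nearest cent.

$232,240.44

Periodic rate r = 0.064/2 per half-year.
Growing perpetuity (Gordon): PV = PMT₁ / (r − g) = 4,250 / (r − 0.0137) = $232,240.44.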